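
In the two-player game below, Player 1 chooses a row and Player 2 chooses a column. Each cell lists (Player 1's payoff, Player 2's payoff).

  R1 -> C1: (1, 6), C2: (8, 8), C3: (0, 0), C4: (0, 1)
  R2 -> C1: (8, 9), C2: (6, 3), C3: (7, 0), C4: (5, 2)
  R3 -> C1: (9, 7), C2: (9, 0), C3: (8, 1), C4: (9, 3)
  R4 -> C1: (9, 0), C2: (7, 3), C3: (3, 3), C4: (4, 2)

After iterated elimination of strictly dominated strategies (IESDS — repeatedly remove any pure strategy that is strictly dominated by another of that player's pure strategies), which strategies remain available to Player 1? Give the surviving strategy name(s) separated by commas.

R3, R4

Player 1's strategy R1 is strictly dominated by R3 (C1: 9>1, C2: 9>8, C3: 8>0, C4: 9>0) and is removed.
For Player 1, R3 strictly dominates R2 on the remaining columns (C1: 9>8, C2: 9>6, C3: 8>7, C4: 9>5); eliminate R2.
Among the remaining strategies, none is strictly dominated by another pure strategy of the same player, so the elimination stops.
Surviving strategies — Player 1: {R3, R4}; Player 2: {C1, C2, C3, C4}.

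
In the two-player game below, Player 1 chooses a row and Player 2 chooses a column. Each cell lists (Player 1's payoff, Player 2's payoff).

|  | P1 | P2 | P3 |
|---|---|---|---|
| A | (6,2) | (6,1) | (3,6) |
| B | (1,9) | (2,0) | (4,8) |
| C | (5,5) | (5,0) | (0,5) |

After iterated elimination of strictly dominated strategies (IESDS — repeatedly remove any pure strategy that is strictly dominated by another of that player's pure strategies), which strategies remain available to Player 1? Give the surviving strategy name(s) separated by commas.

Row C is eliminated: A beats it against every remaining column (P1: 6>5, P2: 6>5, P3: 3>0).
Player 2's strategy P2 is strictly dominated by P1 (A: 2>1, B: 9>0) and is removed.
Among the remaining strategies, none is strictly dominated by another pure strategy of the same player, so the elimination stops.
Surviving strategies — Player 1: {A, B}; Player 2: {P1, P3}.

A, B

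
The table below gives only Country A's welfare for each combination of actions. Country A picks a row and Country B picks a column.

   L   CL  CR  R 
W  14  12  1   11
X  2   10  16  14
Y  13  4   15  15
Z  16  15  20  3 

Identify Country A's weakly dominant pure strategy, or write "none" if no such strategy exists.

W fails to dominate X at CR (1<16).
X fails to dominate W at L (2<14).
Y fails to dominate W at L (13<14).
Z fails to dominate W at R (3<11).
No single strategy dominates all the others.

none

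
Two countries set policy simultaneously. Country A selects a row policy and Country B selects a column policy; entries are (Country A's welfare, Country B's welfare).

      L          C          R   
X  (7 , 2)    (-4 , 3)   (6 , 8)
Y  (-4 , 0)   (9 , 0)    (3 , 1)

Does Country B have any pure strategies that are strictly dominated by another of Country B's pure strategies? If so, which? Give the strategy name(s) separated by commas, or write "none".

L, C

L is strictly dominated by R (X: 8>2, Y: 1>0).
C is strictly dominated by R (X: 8>3, Y: 1>0).
R: no other strategy beats it everywhere (L at X (8>2); C at X (8>3)).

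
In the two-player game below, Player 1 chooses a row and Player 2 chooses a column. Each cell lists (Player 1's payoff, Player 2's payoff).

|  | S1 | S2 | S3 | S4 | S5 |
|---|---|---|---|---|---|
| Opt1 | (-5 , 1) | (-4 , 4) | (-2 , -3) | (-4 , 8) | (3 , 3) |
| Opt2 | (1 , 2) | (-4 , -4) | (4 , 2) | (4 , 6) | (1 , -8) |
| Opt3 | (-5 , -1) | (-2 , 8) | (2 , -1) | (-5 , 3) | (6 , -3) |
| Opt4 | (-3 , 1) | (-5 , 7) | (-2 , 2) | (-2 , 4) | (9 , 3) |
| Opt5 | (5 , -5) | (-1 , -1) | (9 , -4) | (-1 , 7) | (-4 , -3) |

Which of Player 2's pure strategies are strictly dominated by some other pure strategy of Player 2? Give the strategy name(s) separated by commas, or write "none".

S1 is strictly dominated by S4 (Opt1: 8>1, Opt2: 6>2, Opt3: 3>-1, Opt4: 4>1, Opt5: 7>-5).
S2: no other strategy beats it everywhere (S1 at Opt1 (4>1); S3 at Opt1 (4>-3); S4 at Opt3 (8>3); S5 at Opt1 (4>3)).
S3: dominated, since S4 does at least as well everywhere (Opt1: 8>-3, Opt2: 6>2, Opt3: 3>-1, Opt4: 4>2, Opt5: 7>-4).
Nothing dominates S4: S1 at Opt1 (8>1); S2 at Opt1 (8>4); S3 at Opt1 (8>-3); S5 at Opt1 (8>3).
S2 strictly dominates S5 — Opt1: 4>3, Opt2: -4>-8, Opt3: 8>-3, Opt4: 7>3, Opt5: -1>-3.

S1, S3, S5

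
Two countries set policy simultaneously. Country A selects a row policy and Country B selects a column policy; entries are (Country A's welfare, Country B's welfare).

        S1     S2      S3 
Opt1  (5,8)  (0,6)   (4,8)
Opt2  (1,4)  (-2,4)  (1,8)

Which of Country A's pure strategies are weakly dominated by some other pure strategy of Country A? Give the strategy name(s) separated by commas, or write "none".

Opt1: no other strategy beats it everywhere (Opt2 at S1 (5>1)).
Opt2: dominated, since Opt1 does at least as well everywhere (S1: 5>1, S2: 0>-2, S3: 4>1).

Opt2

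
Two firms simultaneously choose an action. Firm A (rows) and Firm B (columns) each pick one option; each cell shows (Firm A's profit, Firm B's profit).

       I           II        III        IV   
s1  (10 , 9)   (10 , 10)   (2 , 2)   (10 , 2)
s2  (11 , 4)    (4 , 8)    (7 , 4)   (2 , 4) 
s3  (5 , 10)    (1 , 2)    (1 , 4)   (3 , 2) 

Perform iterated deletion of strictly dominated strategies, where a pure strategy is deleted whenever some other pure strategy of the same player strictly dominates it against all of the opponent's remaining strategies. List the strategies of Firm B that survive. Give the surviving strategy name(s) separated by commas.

For Firm A, s1 strictly dominates s3 on the remaining columns (I: 10>5, II: 10>1, III: 2>1, IV: 10>3); eliminate s3.
Column I is eliminated: II beats it against every remaining row (s1: 10>9, s2: 8>4).
For Firm B, II strictly dominates III on the remaining rows (s1: 10>2, s2: 8>4); eliminate III.
For Firm A, s1 strictly dominates s2 on the remaining columns (II: 10>4, IV: 10>2); eliminate s2.
Column IV is eliminated: II beats it against every remaining row (s1: 10>2).
Among the remaining strategies, none is strictly dominated by another pure strategy of the same player, so the elimination stops.
Surviving strategies — Firm A: {s1}; Firm B: {II}.

II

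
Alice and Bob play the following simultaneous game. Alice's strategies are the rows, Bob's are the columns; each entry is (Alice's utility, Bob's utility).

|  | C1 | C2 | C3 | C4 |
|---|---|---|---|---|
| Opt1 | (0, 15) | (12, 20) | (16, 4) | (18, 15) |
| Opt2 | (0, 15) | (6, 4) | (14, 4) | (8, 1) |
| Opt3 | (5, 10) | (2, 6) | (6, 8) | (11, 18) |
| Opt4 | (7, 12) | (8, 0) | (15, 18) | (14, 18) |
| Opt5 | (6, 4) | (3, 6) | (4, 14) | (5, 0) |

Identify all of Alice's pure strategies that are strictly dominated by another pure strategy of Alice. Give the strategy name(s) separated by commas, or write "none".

Opt2, Opt3, Opt5

Nothing dominates Opt1: Opt2 at C1 (0=0); Opt3 at C2 (12>2); Opt4 at C2 (12>8); Opt5 at C2 (12>3).
Opt2 is strictly dominated by Opt4 (C1: 7>0, C2: 8>6, C3: 15>14, C4: 14>8).
Opt3: dominated, since Opt4 does at least as well everywhere (C1: 7>5, C2: 8>2, C3: 15>6, C4: 14>11).
Opt4 is not dominated — it holds its own against Opt1 at C1 (7>0); Opt2 at C1 (7>0); Opt3 at C1 (7>5); Opt5 at C1 (7>6).
Opt5 is strictly dominated by Opt4 (C1: 7>6, C2: 8>3, C3: 15>4, C4: 14>5).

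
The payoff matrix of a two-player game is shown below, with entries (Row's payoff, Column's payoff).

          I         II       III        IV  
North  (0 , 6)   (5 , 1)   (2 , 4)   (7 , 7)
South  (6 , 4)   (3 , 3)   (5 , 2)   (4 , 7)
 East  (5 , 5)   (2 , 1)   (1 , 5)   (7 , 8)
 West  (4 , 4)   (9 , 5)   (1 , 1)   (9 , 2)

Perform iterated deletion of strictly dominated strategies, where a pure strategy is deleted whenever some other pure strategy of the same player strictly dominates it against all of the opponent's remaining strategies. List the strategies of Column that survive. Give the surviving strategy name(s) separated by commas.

Column III is eliminated: IV beats it against every remaining row (North: 7>4, South: 7>2, East: 8>5, West: 2>1).
Row's strategy North is strictly dominated by West (I: 4>0, II: 9>5, IV: 9>7) and is removed.
Among the remaining strategies, none is strictly dominated by another pure strategy of the same player, so the elimination stops.
Surviving strategies — Row: {South, East, West}; Column: {I, II, IV}.

I, II, IV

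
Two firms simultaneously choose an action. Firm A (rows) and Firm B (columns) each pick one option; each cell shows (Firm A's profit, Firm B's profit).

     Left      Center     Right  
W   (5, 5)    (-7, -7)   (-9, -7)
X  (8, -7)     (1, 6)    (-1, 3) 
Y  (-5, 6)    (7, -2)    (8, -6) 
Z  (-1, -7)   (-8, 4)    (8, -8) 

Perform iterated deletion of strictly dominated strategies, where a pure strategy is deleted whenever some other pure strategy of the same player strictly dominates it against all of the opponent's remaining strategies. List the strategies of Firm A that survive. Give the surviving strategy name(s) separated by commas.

Row W is eliminated: X beats it against every remaining column (Left: 8>5, Center: 1>-7, Right: -1>-9).
Firm B's strategy Right is strictly dominated by Center (X: 6>3, Y: -2>-6, Z: 4>-8) and is removed.
Row Z is eliminated: X beats it against every remaining column (Left: 8>-1, Center: 1>-8).
Among the remaining strategies, none is strictly dominated by another pure strategy of the same player, so the elimination stops.
Surviving strategies — Firm A: {X, Y}; Firm B: {Left, Center}.

X, Y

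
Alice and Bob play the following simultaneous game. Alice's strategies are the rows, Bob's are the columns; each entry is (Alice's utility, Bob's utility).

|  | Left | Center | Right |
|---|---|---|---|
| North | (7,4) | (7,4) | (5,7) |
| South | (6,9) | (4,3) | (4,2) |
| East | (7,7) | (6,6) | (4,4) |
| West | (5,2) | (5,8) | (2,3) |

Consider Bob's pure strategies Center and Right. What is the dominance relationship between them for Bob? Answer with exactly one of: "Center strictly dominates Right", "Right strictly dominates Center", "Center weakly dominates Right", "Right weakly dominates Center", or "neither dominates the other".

Compare Center to Right across every action of Alice: North: 4<7, South: 3>2, East: 6>4, West: 8>3.
Center does better at South, East, West but worse at North; neither strategy dominates the other.

neither dominates the other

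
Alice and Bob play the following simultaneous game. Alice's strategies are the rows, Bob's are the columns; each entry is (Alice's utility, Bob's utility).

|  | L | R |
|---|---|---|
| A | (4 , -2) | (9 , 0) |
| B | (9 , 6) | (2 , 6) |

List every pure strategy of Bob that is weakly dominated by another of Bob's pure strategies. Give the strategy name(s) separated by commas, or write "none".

R weakly dominates L — A: 0>-2, B: 6=6.
Nothing dominates R: L at A (0>-2).

L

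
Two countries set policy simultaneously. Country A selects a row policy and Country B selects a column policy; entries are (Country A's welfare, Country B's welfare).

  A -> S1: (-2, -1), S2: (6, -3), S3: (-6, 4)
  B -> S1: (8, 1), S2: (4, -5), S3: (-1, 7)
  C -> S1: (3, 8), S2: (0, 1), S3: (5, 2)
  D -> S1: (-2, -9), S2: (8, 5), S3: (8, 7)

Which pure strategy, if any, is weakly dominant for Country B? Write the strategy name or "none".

none

S1 fails to dominate S2 at D (-9<5).
S2 fails to dominate S1 at A (-3<-1).
S3 fails to dominate S1 at C (2<8).
No single strategy dominates all the others.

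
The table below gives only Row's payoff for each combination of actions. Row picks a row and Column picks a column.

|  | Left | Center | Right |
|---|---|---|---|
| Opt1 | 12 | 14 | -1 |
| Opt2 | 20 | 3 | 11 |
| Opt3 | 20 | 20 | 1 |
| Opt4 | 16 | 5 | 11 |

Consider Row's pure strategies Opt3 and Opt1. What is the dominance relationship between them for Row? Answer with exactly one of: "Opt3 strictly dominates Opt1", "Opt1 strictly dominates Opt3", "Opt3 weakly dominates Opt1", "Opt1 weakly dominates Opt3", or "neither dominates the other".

Opt3 strictly dominates Opt1

Compare Opt3 to Opt1 across each opponent action: Left: 20>12, Center: 20>14, Right: 1>-1.
Every comparison favours Opt3, so Opt3 strictly dominates Opt1.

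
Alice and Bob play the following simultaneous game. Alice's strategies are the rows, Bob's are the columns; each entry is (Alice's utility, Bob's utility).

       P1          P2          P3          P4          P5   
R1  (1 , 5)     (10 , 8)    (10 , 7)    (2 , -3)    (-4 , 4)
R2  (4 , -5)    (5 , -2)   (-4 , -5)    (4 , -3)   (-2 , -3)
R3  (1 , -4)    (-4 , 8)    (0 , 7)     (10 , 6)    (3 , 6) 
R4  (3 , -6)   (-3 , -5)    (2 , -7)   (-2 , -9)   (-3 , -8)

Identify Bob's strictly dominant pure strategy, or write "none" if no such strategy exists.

P2 vs P1: R1: 8>5, R2: -2>-5, R3: 8>-4, R4: -5>-6.
P2 vs P3: R1: 8>7, R2: -2>-5, R3: 8>7, R4: -5>-7.
P2 vs P4: R1: 8>-3, R2: -2>-3, R3: 8>6, R4: -5>-9.
P2 vs P5: R1: 8>4, R2: -2>-3, R3: 8>6, R4: -5>-8.
P2 strictly beats every other strategy against every opponent action, so it is strictly dominant.

P2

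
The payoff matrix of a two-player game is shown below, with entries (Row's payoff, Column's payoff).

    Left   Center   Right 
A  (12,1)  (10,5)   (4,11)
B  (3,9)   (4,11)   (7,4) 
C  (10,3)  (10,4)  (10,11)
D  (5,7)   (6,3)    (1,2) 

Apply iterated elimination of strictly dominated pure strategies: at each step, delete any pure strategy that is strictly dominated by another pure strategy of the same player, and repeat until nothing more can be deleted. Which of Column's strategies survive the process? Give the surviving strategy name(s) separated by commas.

Right

Row B is eliminated: C beats it against every remaining column (Left: 10>3, Center: 10>4, Right: 10>7).
Row's strategy D is strictly dominated by A (Left: 12>5, Center: 10>6, Right: 4>1) and is removed.
For Column, Center strictly dominates Left on the remaining rows (A: 5>1, C: 4>3); eliminate Left.
Column Center is eliminated: Right beats it against every remaining row (A: 11>5, C: 11>4).
Row's strategy A is strictly dominated by C (Right: 10>4) and is removed.
Among the remaining strategies, none is strictly dominated by another pure strategy of the same player, so the elimination stops.
Surviving strategies — Row: {C}; Column: {Right}.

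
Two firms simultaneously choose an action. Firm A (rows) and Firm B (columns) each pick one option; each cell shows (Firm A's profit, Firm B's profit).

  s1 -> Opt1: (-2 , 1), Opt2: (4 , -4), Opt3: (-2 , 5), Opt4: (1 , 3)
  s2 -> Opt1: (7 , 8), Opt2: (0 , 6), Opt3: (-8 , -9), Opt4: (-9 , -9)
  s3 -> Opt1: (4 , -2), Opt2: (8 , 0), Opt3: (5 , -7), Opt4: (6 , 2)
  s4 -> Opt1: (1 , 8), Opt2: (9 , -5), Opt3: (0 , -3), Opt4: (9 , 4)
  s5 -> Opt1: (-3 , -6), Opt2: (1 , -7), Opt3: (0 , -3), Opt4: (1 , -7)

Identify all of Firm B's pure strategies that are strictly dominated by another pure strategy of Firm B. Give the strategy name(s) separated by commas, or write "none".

none

Opt1 is not dominated — it holds its own against Opt2 at s1 (1>-4); Opt3 at s2 (8>-9); Opt4 at s2 (8>-9).
Opt2: no other strategy beats it everywhere (Opt1 at s3 (0>-2); Opt3 at s2 (6>-9); Opt4 at s2 (6>-9)).
Opt3: no other strategy beats it everywhere (Opt1 at s1 (5>1); Opt2 at s1 (5>-4); Opt4 at s1 (5>3)).
Nothing dominates Opt4: Opt1 at s1 (3>1); Opt2 at s1 (3>-4); Opt3 at s2 (-9=-9).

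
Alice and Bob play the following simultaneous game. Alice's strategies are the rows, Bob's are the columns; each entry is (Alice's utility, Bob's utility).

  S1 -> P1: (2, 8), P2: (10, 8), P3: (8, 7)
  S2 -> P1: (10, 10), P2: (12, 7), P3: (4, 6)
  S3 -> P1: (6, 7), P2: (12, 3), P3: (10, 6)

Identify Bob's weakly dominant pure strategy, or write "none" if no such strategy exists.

P1 vs P2: S1: 8=8, S2: 10>7, S3: 7>3.
P1 vs P3: S1: 8>7, S2: 10>6, S3: 7>6.
P1 is at least as good as every other strategy against every opponent action, so it is weakly dominant.

P1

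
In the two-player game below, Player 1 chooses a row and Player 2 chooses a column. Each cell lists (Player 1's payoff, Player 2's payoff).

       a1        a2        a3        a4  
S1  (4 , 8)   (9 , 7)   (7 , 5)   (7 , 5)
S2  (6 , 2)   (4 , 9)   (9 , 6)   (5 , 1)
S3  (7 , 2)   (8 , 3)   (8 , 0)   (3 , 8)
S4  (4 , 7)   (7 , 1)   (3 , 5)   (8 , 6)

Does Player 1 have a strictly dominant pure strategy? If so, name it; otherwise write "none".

none

S1 fails to dominate S2 at a1 (4<6).
S2 fails to dominate S1 at a2 (4<9).
S3 fails to dominate S1 at a2 (8<9).
S4 fails to dominate S1 at a1 (4=4).
No single strategy dominates all the others.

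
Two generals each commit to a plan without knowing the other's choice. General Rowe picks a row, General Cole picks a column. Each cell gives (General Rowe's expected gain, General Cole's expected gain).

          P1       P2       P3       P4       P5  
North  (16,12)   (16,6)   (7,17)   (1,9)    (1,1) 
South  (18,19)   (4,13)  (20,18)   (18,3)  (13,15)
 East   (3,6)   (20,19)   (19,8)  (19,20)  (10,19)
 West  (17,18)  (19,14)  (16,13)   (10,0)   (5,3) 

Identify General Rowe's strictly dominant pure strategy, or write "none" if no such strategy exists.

none

North fails to dominate South at P1 (16<18).
South fails to dominate North at P2 (4<16).
East fails to dominate North at P1 (3<16).
West fails to dominate South at P1 (17<18).
No single strategy dominates all the others.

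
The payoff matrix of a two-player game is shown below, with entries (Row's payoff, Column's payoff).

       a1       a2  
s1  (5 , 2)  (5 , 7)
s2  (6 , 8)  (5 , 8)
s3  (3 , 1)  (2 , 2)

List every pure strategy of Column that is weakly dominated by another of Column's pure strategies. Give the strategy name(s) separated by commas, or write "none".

a1

a2 weakly dominates a1 — s1: 7>2, s2: 8=8, s3: 2>1.
a2: no other strategy beats it everywhere (a1 at s1 (7>2)).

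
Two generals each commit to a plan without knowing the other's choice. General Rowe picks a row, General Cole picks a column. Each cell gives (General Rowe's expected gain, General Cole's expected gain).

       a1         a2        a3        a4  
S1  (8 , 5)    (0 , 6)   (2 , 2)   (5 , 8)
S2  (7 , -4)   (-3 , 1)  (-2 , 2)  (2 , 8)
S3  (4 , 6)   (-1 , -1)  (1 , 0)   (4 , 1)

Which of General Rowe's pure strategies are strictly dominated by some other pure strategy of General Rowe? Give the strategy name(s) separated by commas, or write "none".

S2, S3

S1: no other strategy beats it everywhere (S2 at a1 (8>7); S3 at a1 (8>4)).
S2: dominated, since S1 does at least as well everywhere (a1: 8>7, a2: 0>-3, a3: 2>-2, a4: 5>2).
S3: dominated, since S1 does at least as well everywhere (a1: 8>4, a2: 0>-1, a3: 2>1, a4: 5>4).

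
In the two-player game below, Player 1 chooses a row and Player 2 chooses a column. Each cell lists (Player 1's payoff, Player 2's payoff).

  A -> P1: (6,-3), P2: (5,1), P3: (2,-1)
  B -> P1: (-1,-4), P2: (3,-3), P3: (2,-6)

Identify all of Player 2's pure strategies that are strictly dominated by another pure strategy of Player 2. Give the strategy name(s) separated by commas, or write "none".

P2 strictly dominates P1 — A: 1>-3, B: -3>-4.
P2 is not dominated — it holds its own against P1 at A (1>-3); P3 at A (1>-1).
P3 is strictly dominated by P2 (A: 1>-1, B: -3>-6).

P1, P3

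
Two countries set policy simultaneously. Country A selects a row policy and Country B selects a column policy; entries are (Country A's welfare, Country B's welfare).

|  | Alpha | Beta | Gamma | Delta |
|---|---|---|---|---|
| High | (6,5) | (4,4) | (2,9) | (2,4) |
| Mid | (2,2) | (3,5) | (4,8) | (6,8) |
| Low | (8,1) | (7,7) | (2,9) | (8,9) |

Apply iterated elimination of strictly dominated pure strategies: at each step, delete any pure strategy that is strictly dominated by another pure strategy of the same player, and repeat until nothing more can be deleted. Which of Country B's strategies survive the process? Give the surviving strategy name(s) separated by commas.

Country B's strategy Alpha is strictly dominated by Gamma (High: 9>5, Mid: 8>2, Low: 9>1) and is removed.
Column Beta is eliminated: Gamma beats it against every remaining row (High: 9>4, Mid: 8>5, Low: 9>7).
Country A's strategy High is strictly dominated by Mid (Gamma: 4>2, Delta: 6>2) and is removed.
Among the remaining strategies, none is strictly dominated by another pure strategy of the same player, so the elimination stops.
Surviving strategies — Country A: {Mid, Low}; Country B: {Gamma, Delta}.

Gamma, Delta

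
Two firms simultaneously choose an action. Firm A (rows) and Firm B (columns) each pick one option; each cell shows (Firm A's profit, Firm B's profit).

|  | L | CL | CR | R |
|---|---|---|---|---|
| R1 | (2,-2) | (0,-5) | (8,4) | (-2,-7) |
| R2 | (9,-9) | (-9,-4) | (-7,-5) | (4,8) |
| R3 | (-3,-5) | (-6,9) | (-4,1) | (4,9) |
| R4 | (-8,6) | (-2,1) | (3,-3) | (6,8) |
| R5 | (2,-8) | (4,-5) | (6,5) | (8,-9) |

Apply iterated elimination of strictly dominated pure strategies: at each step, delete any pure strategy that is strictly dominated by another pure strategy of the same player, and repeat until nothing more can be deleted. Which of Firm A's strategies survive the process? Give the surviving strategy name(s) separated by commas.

Row R3 is eliminated: R5 beats it against every remaining column (L: 2>-3, CL: 4>-6, CR: 6>-4, R: 8>4).
For Firm A, R5 strictly dominates R4 on the remaining columns (L: 2>-8, CL: 4>-2, CR: 6>3, R: 8>6); eliminate R4.
Firm B's strategy L is strictly dominated by CR (R1: 4>-2, R2: -5>-9, R5: 5>-8) and is removed.
For Firm A, R5 strictly dominates R2 on the remaining columns (CL: 4>-9, CR: 6>-7, R: 8>4); eliminate R2.
Column CL is eliminated: CR beats it against every remaining row (R1: 4>-5, R5: 5>-5).
For Firm B, CR strictly dominates R on the remaining rows (R1: 4>-7, R5: 5>-9); eliminate R.
For Firm A, R1 strictly dominates R5 on the remaining columns (CR: 8>6); eliminate R5.
Among the remaining strategies, none is strictly dominated by another pure strategy of the same player, so the elimination stops.
Surviving strategies — Firm A: {R1}; Firm B: {CR}.

R1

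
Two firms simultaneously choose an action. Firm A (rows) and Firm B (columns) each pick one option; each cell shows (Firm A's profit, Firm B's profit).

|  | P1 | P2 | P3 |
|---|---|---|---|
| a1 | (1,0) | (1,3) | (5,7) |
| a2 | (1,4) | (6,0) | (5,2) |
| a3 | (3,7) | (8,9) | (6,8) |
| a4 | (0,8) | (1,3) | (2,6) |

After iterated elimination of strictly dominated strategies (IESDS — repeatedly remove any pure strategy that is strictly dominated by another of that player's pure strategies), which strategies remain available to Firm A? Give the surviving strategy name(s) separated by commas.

For Firm A, a3 strictly dominates a1 on the remaining columns (P1: 3>1, P2: 8>1, P3: 6>5); eliminate a1.
For Firm A, a3 strictly dominates a2 on the remaining columns (P1: 3>1, P2: 8>6, P3: 6>5); eliminate a2.
For Firm A, a3 strictly dominates a4 on the remaining columns (P1: 3>0, P2: 8>1, P3: 6>2); eliminate a4.
Column P1 is eliminated: P2 beats it against every remaining row (a3: 9>7).
For Firm B, P2 strictly dominates P3 on the remaining rows (a3: 9>8); eliminate P3.
Among the remaining strategies, none is strictly dominated by another pure strategy of the same player, so the elimination stops.
Surviving strategies — Firm A: {a3}; Firm B: {P2}.

a3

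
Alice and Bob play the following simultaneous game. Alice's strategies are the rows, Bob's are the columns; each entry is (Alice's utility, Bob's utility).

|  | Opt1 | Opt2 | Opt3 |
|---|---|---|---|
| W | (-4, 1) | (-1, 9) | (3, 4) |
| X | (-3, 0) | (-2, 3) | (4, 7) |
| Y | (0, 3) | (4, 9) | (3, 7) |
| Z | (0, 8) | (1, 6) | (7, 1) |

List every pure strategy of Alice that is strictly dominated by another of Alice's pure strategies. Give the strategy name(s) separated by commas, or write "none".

W: dominated, since Z does at least as well everywhere (Opt1: 0>-4, Opt2: 1>-1, Opt3: 7>3).
X is strictly dominated by Z (Opt1: 0>-3, Opt2: 1>-2, Opt3: 7>4).
Y: no other strategy beats it everywhere (W at Opt1 (0>-4); X at Opt1 (0>-3); Z at Opt1 (0=0)).
Z is not dominated — it holds its own against W at Opt1 (0>-4); X at Opt1 (0>-3); Y at Opt1 (0=0).

W, X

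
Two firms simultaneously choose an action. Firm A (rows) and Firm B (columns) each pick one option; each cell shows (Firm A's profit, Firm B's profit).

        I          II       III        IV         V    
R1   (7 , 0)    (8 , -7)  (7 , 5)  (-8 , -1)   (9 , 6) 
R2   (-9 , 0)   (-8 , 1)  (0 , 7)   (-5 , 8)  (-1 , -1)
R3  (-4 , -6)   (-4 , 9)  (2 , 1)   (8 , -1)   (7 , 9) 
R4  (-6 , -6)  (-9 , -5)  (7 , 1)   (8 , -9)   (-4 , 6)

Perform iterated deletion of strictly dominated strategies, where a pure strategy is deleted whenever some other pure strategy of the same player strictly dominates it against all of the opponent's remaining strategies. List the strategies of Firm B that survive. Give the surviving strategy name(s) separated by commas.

Row R2 is eliminated: R3 beats it against every remaining column (I: -4>-9, II: -4>-8, III: 2>0, IV: 8>-5, V: 7>-1).
Firm B's strategy I is strictly dominated by III (R1: 5>0, R3: 1>-6, R4: 1>-6) and is removed.
Firm B's strategy III is strictly dominated by V (R1: 6>5, R3: 9>1, R4: 6>1) and is removed.
Firm B's strategy IV is strictly dominated by V (R1: 6>-1, R3: 9>-1, R4: 6>-9) and is removed.
For Firm A, R1 strictly dominates R3 on the remaining columns (II: 8>-4, V: 9>7); eliminate R3.
For Firm A, R1 strictly dominates R4 on the remaining columns (II: 8>-9, V: 9>-4); eliminate R4.
Firm B's strategy II is strictly dominated by V (R1: 6>-7) and is removed.
Among the remaining strategies, none is strictly dominated by another pure strategy of the same player, so the elimination stops.
Surviving strategies — Firm A: {R1}; Firm B: {V}.

V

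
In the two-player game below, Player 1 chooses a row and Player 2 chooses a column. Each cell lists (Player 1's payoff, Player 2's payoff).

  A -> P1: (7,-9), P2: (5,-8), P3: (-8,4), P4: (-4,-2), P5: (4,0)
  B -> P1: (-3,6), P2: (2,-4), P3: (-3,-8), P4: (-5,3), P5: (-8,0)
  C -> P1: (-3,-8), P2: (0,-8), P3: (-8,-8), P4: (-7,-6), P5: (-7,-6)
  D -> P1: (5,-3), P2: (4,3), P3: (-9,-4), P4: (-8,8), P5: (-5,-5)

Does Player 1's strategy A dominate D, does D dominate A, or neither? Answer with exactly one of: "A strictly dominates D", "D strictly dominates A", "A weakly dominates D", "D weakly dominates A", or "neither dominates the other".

A strictly dominates D

Compare A to D across each choice by Player 2: P1: 7>5, P2: 5>4, P3: -8>-9, P4: -4>-8, P5: 4>-5.
Every comparison favours A, so A strictly dominates D.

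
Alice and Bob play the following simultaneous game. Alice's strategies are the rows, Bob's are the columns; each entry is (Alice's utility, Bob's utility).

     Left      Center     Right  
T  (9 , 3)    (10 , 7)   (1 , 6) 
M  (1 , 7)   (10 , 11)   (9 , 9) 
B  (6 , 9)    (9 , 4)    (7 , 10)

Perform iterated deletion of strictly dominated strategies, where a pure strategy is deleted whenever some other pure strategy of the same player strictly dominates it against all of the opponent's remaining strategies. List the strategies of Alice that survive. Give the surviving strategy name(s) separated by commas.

T, M

For Bob, Right strictly dominates Left on the remaining rows (T: 6>3, M: 9>7, B: 10>9); eliminate Left.
Alice's strategy B is strictly dominated by M (Center: 10>9, Right: 9>7) and is removed.
Bob's strategy Right is strictly dominated by Center (T: 7>6, M: 11>9) and is removed.
Among the remaining strategies, none is strictly dominated by another pure strategy of the same player, so the elimination stops.
Surviving strategies — Alice: {T, M}; Bob: {Center}.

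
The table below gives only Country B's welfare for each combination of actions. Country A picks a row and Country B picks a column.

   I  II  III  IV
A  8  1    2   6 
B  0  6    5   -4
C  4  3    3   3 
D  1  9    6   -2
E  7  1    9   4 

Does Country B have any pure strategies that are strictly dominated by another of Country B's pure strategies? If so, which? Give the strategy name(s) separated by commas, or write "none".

I is not dominated — it holds its own against II at A (8>1); III at A (8>2); IV at A (8>6).
Nothing dominates II: I at B (6>0); III at B (6>5); IV at B (6>-4).
III: no other strategy beats it everywhere (I at B (5>0); II at A (2>1); IV at B (5>-4)).
IV is strictly dominated by I (A: 8>6, B: 0>-4, C: 4>3, D: 1>-2, E: 7>4).

IV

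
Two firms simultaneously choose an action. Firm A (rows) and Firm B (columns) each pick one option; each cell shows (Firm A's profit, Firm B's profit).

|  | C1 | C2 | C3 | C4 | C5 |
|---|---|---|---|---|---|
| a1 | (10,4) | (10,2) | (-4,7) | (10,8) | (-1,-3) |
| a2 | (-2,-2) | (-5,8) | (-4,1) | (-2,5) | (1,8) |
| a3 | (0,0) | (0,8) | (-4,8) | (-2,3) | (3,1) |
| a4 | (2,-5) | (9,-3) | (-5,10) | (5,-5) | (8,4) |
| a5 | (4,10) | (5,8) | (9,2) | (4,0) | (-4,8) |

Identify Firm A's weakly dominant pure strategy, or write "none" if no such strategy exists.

a1 fails to dominate a2 at C5 (-1<1).
a2 fails to dominate a1 at C1 (-2<10).
a3 fails to dominate a1 at C1 (0<10).
a4 fails to dominate a1 at C1 (2<10).
a5 fails to dominate a1 at C1 (4<10).
No single strategy dominates all the others.

none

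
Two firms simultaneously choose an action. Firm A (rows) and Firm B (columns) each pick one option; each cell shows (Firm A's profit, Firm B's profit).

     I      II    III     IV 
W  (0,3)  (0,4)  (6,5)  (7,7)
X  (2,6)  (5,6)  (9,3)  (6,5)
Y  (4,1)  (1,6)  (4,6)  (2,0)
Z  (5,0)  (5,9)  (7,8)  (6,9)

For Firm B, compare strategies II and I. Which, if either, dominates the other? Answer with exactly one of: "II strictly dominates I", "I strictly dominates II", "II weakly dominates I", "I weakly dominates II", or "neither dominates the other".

II weakly dominates I

Compare II to I across each choice by Firm A: W: 4>3, X: 6=6, Y: 6>1, Z: 9>0.
II is at least as good everywhere and strictly better somewhere (tied only at X), so II weakly but not strictly dominates I.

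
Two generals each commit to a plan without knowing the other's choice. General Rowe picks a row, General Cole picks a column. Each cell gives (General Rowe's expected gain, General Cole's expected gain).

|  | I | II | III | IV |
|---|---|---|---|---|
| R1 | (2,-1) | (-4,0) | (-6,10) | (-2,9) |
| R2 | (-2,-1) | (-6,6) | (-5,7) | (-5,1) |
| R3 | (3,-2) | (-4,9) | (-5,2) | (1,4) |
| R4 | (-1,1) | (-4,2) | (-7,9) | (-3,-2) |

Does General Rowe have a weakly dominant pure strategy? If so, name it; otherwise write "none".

R3

R3 vs R1: I: 3>2, II: -4=-4, III: -5>-6, IV: 1>-2.
R3 vs R2: I: 3>-2, II: -4>-6, III: -5=-5, IV: 1>-5.
R3 vs R4: I: 3>-1, II: -4=-4, III: -5>-7, IV: 1>-3.
R3 is at least as good as every other strategy against every opponent action, so it is weakly dominant.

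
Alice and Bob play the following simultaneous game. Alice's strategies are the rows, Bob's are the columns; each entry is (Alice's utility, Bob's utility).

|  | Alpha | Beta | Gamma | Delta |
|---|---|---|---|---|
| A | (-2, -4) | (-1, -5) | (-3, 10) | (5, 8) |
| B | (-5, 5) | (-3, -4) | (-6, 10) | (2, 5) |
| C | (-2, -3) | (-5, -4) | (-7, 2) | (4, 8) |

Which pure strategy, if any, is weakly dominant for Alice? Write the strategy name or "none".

A vs B: Alpha: -2>-5, Beta: -1>-3, Gamma: -3>-6, Delta: 5>2.
A vs C: Alpha: -2=-2, Beta: -1>-5, Gamma: -3>-7, Delta: 5>4.
A is at least as good as every other strategy against every opponent action, so it is weakly dominant.

A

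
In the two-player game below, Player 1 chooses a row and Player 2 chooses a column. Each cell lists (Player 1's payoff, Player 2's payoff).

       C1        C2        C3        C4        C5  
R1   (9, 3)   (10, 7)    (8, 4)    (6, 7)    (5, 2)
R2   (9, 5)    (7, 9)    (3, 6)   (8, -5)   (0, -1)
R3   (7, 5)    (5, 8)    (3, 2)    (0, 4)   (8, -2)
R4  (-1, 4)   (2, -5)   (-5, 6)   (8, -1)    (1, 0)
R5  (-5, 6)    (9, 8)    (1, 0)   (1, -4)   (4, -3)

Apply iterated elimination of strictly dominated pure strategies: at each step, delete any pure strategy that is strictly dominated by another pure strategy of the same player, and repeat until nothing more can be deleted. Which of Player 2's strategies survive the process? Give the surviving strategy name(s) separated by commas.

C2, C3, C4

For Player 1, R1 strictly dominates R5 on the remaining columns (C1: 9>-5, C2: 10>9, C3: 8>1, C4: 6>1, C5: 5>4); eliminate R5.
Player 2's strategy C5 is strictly dominated by C1 (R1: 3>2, R2: 5>-1, R3: 5>-2, R4: 4>0) and is removed.
Row R3 is eliminated: R1 beats it against every remaining column (C1: 9>7, C2: 10>5, C3: 8>3, C4: 6>0).
Column C1 is eliminated: C3 beats it against every remaining row (R1: 4>3, R2: 6>5, R4: 6>4).
Among the remaining strategies, none is strictly dominated by another pure strategy of the same player, so the elimination stops.
Surviving strategies — Player 1: {R1, R2, R4}; Player 2: {C2, C3, C4}.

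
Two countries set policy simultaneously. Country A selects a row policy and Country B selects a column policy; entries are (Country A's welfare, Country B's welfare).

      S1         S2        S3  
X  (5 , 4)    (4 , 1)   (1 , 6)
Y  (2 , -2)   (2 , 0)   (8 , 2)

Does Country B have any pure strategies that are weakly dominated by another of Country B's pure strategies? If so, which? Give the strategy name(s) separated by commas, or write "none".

S3 weakly dominates S1 — X: 6>4, Y: 2>-2.
S2 is weakly dominated by S3 (X: 6>1, Y: 2>0).
S3: no other strategy beats it everywhere (S1 at X (6>4); S2 at X (6>1)).

S1, S2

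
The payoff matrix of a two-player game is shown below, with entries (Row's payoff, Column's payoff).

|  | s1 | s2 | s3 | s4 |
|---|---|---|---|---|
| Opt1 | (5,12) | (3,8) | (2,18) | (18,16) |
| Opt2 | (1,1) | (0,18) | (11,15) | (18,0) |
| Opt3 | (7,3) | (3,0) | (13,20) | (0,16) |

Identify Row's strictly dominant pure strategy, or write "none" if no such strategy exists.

none

Opt1 fails to dominate Opt2 at s3 (2<11).
Opt2 fails to dominate Opt1 at s1 (1<5).
Opt3 fails to dominate Opt1 at s2 (3=3).
No single strategy dominates all the others.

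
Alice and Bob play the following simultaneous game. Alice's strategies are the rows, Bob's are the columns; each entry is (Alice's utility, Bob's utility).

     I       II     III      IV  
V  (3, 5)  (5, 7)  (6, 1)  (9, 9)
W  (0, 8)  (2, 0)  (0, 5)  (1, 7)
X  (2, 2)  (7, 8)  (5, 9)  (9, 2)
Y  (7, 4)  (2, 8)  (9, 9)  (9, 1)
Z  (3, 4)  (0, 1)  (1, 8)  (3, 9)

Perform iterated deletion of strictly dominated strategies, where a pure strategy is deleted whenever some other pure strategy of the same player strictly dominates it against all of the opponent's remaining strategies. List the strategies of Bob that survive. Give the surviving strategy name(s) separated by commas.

For Alice, V strictly dominates W on the remaining columns (I: 3>0, II: 5>2, III: 6>0, IV: 9>1); eliminate W.
Row Z is eliminated: Y beats it against every remaining column (I: 7>3, II: 2>0, III: 9>1, IV: 9>3).
For Bob, II strictly dominates I on the remaining rows (V: 7>5, X: 8>2, Y: 8>4); eliminate I.
Among the remaining strategies, none is strictly dominated by another pure strategy of the same player, so the elimination stops.
Surviving strategies — Alice: {V, X, Y}; Bob: {II, III, IV}.

II, III, IV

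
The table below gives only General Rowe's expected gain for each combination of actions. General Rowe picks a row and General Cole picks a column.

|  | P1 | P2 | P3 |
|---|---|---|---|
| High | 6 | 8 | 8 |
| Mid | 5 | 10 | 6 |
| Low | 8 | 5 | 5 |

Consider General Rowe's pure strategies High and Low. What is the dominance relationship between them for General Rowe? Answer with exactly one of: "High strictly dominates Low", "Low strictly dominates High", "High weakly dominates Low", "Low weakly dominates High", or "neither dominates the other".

High's payoffs vs Low's, by General Cole's action — P1: 6<8, P2: 8>5, P3: 8>5.
High does better at P2, P3 but worse at P1; neither strategy dominates the other.

neither dominates the other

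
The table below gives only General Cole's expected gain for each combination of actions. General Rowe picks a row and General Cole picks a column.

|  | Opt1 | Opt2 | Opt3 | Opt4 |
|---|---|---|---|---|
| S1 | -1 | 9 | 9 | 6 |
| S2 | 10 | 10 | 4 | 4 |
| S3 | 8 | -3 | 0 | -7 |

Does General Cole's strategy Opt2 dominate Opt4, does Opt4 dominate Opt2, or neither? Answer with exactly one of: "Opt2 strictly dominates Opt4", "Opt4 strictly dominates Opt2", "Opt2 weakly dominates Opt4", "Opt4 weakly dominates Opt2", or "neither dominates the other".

Opt2's payoffs vs Opt4's, by General Rowe's action — S1: 9>6, S2: 10>4, S3: -3>-7.
Every comparison favours Opt2, so Opt2 strictly dominates Opt4.

Opt2 strictly dominates Opt4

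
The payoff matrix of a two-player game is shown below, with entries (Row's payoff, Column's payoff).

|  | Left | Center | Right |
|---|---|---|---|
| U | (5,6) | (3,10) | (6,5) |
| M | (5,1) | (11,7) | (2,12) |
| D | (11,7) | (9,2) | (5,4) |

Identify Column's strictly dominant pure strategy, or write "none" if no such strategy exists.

Left fails to dominate Center at U (6<10).
Center fails to dominate Left at D (2<7).
Right fails to dominate Left at U (5<6).
No single strategy dominates all the others.

none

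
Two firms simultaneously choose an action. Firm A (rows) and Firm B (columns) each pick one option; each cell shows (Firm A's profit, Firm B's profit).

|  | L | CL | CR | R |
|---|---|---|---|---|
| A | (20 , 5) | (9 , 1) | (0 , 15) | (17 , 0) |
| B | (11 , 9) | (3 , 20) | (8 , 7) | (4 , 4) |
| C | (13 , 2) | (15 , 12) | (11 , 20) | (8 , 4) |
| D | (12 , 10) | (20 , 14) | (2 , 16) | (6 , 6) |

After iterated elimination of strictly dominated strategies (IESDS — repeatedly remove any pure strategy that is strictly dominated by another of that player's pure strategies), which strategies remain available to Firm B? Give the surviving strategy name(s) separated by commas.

Row B is eliminated: C beats it against every remaining column (L: 13>11, CL: 15>3, CR: 11>8, R: 8>4).
Column L is eliminated: CR beats it against every remaining row (A: 15>5, C: 20>2, D: 16>10).
Firm B's strategy CL is strictly dominated by CR (A: 15>1, C: 20>12, D: 16>14) and is removed.
For Firm A, C strictly dominates D on the remaining columns (CR: 11>2, R: 8>6); eliminate D.
Column R is eliminated: CR beats it against every remaining row (A: 15>0, C: 20>4).
Firm A's strategy A is strictly dominated by C (CR: 11>0) and is removed.
Among the remaining strategies, none is strictly dominated by another pure strategy of the same player, so the elimination stops.
Surviving strategies — Firm A: {C}; Firm B: {CR}.

CR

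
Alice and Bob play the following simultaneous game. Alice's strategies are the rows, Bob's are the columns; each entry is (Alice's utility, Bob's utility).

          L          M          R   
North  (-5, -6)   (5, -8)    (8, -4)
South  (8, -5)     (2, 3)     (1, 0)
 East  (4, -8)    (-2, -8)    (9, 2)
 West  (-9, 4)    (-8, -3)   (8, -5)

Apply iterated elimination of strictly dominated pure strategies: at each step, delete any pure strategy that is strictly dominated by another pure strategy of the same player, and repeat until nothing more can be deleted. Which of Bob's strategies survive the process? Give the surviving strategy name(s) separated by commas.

For Alice, East strictly dominates West on the remaining columns (L: 4>-9, M: -2>-8, R: 9>8); eliminate West.
For Bob, R strictly dominates L on the remaining rows (North: -4>-6, South: 0>-5, East: 2>-8); eliminate L.
Row South is eliminated: North beats it against every remaining column (M: 5>2, R: 8>1).
For Bob, R strictly dominates M on the remaining rows (North: -4>-8, East: 2>-8); eliminate M.
Alice's strategy North is strictly dominated by East (R: 9>8) and is removed.
Among the remaining strategies, none is strictly dominated by another pure strategy of the same player, so the elimination stops.
Surviving strategies — Alice: {East}; Bob: {R}.

R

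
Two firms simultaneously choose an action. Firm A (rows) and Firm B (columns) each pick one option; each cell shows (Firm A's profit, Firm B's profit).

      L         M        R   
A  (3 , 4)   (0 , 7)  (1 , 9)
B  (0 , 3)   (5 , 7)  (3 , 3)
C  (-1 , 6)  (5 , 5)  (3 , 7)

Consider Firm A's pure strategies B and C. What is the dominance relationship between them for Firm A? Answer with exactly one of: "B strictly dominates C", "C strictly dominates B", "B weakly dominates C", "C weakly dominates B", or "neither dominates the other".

B weakly dominates C

Compare B to C across every action of Firm B: L: 0>-1, M: 5=5, R: 3=3.
B is at least as good everywhere and strictly better somewhere (tied only at M, R), so B weakly but not strictly dominates C.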